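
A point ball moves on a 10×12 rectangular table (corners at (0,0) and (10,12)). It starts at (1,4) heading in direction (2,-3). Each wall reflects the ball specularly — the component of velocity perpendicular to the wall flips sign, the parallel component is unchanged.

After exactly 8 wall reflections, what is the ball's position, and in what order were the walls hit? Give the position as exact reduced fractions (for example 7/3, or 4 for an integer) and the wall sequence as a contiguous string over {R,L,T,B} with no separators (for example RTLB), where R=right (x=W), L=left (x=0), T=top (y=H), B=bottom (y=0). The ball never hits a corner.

Final position: (13/3,0)
Wall sequence: BRTBLTRB

1. t=4/3 → B at (11/3,0); v=(2,3)
2. t=19/6 → R at (10,19/2); v=(-2,3)
3. t=5/6 → T at (25/3,12); v=(-2,-3)
4. t=4 → B at (1/3,0); v=(-2,3)
5. t=1/6 → L at (0,1/2); v=(2,3)
6. t=23/6 → T at (23/3,12); v=(2,-3)
7. t=7/6 → R at (10,17/2); v=(-2,-3)
8. t=17/6 → B at (13/3,0); v=(-2,3)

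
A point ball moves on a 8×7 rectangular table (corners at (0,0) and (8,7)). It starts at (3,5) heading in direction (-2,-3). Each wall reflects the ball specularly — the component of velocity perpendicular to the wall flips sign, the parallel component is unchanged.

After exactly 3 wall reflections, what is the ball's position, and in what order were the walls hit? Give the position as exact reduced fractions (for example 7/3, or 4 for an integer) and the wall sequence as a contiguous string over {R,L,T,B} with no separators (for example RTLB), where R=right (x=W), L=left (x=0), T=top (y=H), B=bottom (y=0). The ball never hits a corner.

1. t=3/2 → L at (0,1/2); v=(2,-3)
2. t=1/6 → B at (1/3,0); v=(2,3)
3. t=7/3 → T at (5,7); v=(2,-3)

Final position: (5,7)
Wall sequence: LBT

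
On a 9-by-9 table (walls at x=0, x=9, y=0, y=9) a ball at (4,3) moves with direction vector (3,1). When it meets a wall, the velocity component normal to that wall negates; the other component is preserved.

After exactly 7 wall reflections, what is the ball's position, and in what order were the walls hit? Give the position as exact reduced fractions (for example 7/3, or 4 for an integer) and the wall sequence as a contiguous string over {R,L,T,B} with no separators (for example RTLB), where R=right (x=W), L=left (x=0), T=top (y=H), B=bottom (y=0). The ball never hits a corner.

1. t=5/3 → R at (9,14/3); v=(-3,1)
2. t=3 → L at (0,23/3); v=(3,1)
3. t=4/3 → T at (4,9); v=(3,-1)
4. t=5/3 → R at (9,22/3); v=(-3,-1)
5. t=3 → L at (0,13/3); v=(3,-1)
6. t=3 → R at (9,4/3); v=(-3,-1)
7. t=4/3 → B at (5,0); v=(-3,1)

Final position: (5,0)
Wall sequence: RLTRLRB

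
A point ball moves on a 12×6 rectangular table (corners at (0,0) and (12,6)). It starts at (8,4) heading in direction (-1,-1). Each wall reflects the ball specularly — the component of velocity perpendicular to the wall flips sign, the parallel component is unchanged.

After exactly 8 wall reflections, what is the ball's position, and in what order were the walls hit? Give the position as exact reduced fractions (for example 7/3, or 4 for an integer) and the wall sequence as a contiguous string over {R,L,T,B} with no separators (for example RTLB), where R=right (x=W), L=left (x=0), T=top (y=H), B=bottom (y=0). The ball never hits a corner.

Final position: (0,4)
Wall sequence: BLTBRTBL

1. t=4 → B at (4,0); v=(-1,1)
2. t=4 → L at (0,4); v=(1,1)
3. t=2 → T at (2,6); v=(1,-1)
4. t=6 → B at (8,0); v=(1,1)
5. t=4 → R at (12,4); v=(-1,1)
6. t=2 → T at (10,6); v=(-1,-1)
7. t=6 → B at (4,0); v=(-1,1)
8. t=4 → L at (0,4); v=(1,1)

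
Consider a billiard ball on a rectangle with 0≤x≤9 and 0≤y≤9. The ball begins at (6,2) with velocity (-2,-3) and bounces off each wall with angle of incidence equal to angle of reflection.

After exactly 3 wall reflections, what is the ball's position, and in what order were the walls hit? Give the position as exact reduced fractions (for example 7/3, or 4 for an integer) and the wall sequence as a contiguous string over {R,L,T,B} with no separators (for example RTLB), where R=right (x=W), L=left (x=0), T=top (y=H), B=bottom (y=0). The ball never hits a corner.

1. t=2/3 → B at (14/3,0); v=(-2,3)
2. t=7/3 → L at (0,7); v=(2,3)
3. t=2/3 → T at (4/3,9); v=(2,-3)

Final position: (4/3,9)
Wall sequence: BLT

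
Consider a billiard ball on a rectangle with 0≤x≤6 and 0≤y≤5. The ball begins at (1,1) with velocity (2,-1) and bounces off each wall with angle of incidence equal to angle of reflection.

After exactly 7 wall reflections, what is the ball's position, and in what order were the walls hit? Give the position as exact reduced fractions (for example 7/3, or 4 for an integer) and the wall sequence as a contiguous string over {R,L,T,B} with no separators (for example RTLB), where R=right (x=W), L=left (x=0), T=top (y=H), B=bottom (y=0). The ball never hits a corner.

1. t=1 → B at (3,0); v=(2,1)
2. t=3/2 → R at (6,3/2); v=(-2,1)
3. t=3 → L at (0,9/2); v=(2,1)
4. t=1/2 → T at (1,5); v=(2,-1)
5. t=5/2 → R at (6,5/2); v=(-2,-1)
6. t=5/2 → B at (1,0); v=(-2,1)
7. t=1/2 → L at (0,1/2); v=(2,1)

Final position: (0,1/2)
Wall sequence: BRLTRBL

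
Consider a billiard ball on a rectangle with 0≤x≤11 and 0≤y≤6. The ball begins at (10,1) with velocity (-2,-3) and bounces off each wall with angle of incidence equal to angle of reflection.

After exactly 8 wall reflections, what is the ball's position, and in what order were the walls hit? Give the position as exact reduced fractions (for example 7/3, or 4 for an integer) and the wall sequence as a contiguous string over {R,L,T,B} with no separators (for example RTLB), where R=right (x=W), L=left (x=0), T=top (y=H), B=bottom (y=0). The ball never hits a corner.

1. t=1/3 → B at (28/3,0); v=(-2,3)
2. t=2 → T at (16/3,6); v=(-2,-3)
3. t=2 → B at (4/3,0); v=(-2,3)
4. t=2/3 → L at (0,2); v=(2,3)
5. t=4/3 → T at (8/3,6); v=(2,-3)
6. t=2 → B at (20/3,0); v=(2,3)
7. t=2 → T at (32/3,6); v=(2,-3)
8. t=1/6 → R at (11,11/2); v=(-2,-3)

Final position: (11,11/2)
Wall sequence: BTBLTBTR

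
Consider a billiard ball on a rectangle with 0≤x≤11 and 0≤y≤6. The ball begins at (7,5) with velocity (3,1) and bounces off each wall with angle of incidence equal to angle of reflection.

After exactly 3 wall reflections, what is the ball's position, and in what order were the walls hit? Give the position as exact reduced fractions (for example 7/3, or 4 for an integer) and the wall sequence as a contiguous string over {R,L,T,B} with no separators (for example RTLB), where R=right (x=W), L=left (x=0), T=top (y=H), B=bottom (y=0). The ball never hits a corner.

1. t=1 → T at (10,6); v=(3,-1)
2. t=1/3 → R at (11,17/3); v=(-3,-1)
3. t=11/3 → L at (0,2); v=(3,-1)

Final position: (0,2)
Wall sequence: TRL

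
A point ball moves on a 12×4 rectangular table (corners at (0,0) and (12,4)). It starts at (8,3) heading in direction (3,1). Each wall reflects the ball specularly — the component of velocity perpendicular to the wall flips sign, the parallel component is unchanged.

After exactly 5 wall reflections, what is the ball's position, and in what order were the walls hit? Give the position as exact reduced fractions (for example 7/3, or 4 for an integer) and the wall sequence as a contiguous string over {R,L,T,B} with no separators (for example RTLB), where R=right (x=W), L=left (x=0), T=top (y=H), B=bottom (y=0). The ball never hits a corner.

Final position: (11,4)
Wall sequence: TRBLT

1. t=1 → T at (11,4); v=(3,-1)
2. t=1/3 → R at (12,11/3); v=(-3,-1)
3. t=11/3 → B at (1,0); v=(-3,1)
4. t=1/3 → L at (0,1/3); v=(3,1)
5. t=11/3 → T at (11,4); v=(3,-1)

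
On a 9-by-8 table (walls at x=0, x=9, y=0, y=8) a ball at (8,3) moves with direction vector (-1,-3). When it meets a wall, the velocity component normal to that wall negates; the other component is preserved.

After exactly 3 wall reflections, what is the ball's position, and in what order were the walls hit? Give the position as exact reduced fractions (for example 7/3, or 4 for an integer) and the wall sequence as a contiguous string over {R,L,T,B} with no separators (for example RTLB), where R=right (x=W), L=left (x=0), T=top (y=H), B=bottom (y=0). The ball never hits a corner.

Final position: (5/3,0)
Wall sequence: BTB

1. t=1 → B at (7,0); v=(-1,3)
2. t=8/3 → T at (13/3,8); v=(-1,-3)
3. t=8/3 → B at (5/3,0); v=(-1,3)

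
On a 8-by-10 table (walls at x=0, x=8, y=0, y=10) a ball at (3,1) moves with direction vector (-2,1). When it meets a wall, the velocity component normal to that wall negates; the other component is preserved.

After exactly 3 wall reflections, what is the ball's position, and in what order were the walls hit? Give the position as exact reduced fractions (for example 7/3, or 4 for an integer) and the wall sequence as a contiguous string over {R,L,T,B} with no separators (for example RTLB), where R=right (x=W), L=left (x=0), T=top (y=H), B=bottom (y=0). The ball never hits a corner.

1. t=3/2 → L at (0,5/2); v=(2,1)
2. t=4 → R at (8,13/2); v=(-2,1)
3. t=7/2 → T at (1,10); v=(-2,-1)

Final position: (1,10)
Wall sequence: LRT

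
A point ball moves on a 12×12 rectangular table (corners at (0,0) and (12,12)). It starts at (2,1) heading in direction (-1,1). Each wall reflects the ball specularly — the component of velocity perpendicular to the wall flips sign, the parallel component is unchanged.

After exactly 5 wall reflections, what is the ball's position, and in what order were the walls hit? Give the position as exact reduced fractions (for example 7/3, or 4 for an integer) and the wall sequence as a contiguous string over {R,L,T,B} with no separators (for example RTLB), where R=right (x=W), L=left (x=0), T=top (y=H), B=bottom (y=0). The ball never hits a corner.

1. t=2 → L at (0,3); v=(1,1)
2. t=9 → T at (9,12); v=(1,-1)
3. t=3 → R at (12,9); v=(-1,-1)
4. t=9 → B at (3,0); v=(-1,1)
5. t=3 → L at (0,3); v=(1,1)

Final position: (0,3)
Wall sequence: LTRBL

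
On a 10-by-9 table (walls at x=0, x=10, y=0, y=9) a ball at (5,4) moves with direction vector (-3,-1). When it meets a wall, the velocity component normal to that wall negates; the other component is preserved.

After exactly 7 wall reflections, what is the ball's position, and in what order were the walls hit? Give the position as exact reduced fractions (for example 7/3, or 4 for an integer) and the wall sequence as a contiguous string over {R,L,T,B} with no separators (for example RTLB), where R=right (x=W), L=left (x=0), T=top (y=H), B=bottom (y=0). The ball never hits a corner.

Final position: (0,7)
Wall sequence: LBRLRTL

1. t=5/3 → L at (0,7/3); v=(3,-1)
2. t=7/3 → B at (7,0); v=(3,1)
3. t=1 → R at (10,1); v=(-3,1)
4. t=10/3 → L at (0,13/3); v=(3,1)
5. t=10/3 → R at (10,23/3); v=(-3,1)
6. t=4/3 → T at (6,9); v=(-3,-1)
7. t=2 → L at (0,7); v=(3,-1)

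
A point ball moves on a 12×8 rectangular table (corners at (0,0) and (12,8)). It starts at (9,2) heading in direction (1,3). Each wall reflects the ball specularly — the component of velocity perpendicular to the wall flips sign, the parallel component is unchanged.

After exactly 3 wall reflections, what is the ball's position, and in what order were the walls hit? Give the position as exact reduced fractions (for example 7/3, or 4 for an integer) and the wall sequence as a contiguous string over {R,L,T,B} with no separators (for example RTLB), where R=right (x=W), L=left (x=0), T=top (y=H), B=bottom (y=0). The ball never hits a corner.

1. t=2 → T at (11,8); v=(1,-3)
2. t=1 → R at (12,5); v=(-1,-3)
3. t=5/3 → B at (31/3,0); v=(-1,3)

Final position: (31/3,0)
Wall sequence: TRB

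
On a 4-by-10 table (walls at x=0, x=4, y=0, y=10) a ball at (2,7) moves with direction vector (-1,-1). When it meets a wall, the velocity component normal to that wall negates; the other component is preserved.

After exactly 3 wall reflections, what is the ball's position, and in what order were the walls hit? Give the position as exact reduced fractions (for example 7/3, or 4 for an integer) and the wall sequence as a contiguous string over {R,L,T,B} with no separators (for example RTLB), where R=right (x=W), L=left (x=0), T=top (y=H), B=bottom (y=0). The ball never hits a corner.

Final position: (3,0)
Wall sequence: LRB

1. t=2 → L at (0,5); v=(1,-1)
2. t=4 → R at (4,1); v=(-1,-1)
3. t=1 → B at (3,0); v=(-1,1)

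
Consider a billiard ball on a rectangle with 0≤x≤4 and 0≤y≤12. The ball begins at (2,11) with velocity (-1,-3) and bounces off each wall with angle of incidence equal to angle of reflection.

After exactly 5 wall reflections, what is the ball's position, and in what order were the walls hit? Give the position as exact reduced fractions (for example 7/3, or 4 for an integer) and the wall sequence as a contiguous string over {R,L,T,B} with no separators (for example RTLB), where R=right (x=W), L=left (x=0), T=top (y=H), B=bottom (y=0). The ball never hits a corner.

1. t=2 → L at (0,5); v=(1,-3)
2. t=5/3 → B at (5/3,0); v=(1,3)
3. t=7/3 → R at (4,7); v=(-1,3)
4. t=5/3 → T at (7/3,12); v=(-1,-3)
5. t=7/3 → L at (0,5); v=(1,-3)

Final position: (0,5)
Wall sequence: LBRTL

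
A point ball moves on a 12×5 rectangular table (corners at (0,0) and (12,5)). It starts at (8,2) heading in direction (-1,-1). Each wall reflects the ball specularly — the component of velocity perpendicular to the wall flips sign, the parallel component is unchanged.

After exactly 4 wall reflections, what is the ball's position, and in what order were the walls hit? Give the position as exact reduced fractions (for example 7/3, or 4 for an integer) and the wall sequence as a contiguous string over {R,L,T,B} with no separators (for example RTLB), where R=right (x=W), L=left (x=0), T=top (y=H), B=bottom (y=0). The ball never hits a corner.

Final position: (4,0)
Wall sequence: BTLB

1. t=2 → B at (6,0); v=(-1,1)
2. t=5 → T at (1,5); v=(-1,-1)
3. t=1 → L at (0,4); v=(1,-1)
4. t=4 → B at (4,0); v=(1,1)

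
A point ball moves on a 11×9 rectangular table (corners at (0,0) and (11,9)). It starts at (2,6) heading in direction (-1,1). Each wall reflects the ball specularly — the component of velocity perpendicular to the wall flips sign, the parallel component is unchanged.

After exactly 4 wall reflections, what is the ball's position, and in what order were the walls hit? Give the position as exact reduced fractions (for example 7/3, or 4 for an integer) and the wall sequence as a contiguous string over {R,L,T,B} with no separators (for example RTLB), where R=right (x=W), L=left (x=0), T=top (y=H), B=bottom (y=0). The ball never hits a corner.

1. t=2 → L at (0,8); v=(1,1)
2. t=1 → T at (1,9); v=(1,-1)
3. t=9 → B at (10,0); v=(1,1)
4. t=1 → R at (11,1); v=(-1,1)

Final position: (11,1)
Wall sequence: LTBR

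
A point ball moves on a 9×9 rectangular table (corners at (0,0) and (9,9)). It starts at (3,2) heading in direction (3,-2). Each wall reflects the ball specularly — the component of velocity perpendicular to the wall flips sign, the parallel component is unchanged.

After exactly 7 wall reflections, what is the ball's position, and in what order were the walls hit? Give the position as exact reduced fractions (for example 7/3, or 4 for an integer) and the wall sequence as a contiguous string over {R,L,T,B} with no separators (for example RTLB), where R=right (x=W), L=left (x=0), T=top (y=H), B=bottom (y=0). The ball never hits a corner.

Final position: (0,2)
Wall sequence: BRLTRBL

1. t=1 → B at (6,0); v=(3,2)
2. t=1 → R at (9,2); v=(-3,2)
3. t=3 → L at (0,8); v=(3,2)
4. t=1/2 → T at (3/2,9); v=(3,-2)
5. t=5/2 → R at (9,4); v=(-3,-2)
6. t=2 → B at (3,0); v=(-3,2)
7. t=1 → L at (0,2); v=(3,2)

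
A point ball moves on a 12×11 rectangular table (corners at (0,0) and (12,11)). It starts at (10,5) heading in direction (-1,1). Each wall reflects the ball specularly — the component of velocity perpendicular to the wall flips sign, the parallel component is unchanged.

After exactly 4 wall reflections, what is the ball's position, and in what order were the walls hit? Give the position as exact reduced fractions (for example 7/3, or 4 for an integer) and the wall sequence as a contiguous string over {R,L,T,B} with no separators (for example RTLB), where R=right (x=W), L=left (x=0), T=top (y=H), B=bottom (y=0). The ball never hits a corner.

1. t=6 → T at (4,11); v=(-1,-1)
2. t=4 → L at (0,7); v=(1,-1)
3. t=7 → B at (7,0); v=(1,1)
4. t=5 → R at (12,5); v=(-1,1)

Final position: (12,5)
Wall sequence: TLBR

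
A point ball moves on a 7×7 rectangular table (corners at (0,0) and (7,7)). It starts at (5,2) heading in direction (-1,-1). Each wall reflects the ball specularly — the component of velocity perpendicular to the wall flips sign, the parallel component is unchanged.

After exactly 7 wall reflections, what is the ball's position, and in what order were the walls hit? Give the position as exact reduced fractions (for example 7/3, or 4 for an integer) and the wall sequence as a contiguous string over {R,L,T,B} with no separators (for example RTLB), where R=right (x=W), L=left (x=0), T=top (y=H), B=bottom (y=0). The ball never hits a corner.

Final position: (4,7)
Wall sequence: BLTRBLT

1. t=2 → B at (3,0); v=(-1,1)
2. t=3 → L at (0,3); v=(1,1)
3. t=4 → T at (4,7); v=(1,-1)
4. t=3 → R at (7,4); v=(-1,-1)
5. t=4 → B at (3,0); v=(-1,1)
6. t=3 → L at (0,3); v=(1,1)
7. t=4 → T at (4,7); v=(1,-1)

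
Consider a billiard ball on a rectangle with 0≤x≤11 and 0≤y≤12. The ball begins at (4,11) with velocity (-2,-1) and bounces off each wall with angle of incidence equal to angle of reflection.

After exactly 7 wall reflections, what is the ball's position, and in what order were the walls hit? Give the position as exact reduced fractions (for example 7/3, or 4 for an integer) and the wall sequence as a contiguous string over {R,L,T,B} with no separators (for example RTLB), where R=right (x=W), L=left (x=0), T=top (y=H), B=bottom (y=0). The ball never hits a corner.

1. t=2 → L at (0,9); v=(2,-1)
2. t=11/2 → R at (11,7/2); v=(-2,-1)
3. t=7/2 → B at (4,0); v=(-2,1)
4. t=2 → L at (0,2); v=(2,1)
5. t=11/2 → R at (11,15/2); v=(-2,1)
6. t=9/2 → T at (2,12); v=(-2,-1)
7. t=1 → L at (0,11); v=(2,-1)

Final position: (0,11)
Wall sequence: LRBLRTL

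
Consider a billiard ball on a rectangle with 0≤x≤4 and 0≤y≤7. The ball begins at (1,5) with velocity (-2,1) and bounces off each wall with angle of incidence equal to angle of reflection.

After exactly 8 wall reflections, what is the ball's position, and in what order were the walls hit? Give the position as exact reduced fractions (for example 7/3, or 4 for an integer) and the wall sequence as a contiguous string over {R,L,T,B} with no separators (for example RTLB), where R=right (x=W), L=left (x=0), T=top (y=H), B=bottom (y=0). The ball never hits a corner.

1. t=1/2 → L at (0,11/2); v=(2,1)
2. t=3/2 → T at (3,7); v=(2,-1)
3. t=1/2 → R at (4,13/2); v=(-2,-1)
4. t=2 → L at (0,9/2); v=(2,-1)
5. t=2 → R at (4,5/2); v=(-2,-1)
6. t=2 → L at (0,1/2); v=(2,-1)
7. t=1/2 → B at (1,0); v=(2,1)
8. t=3/2 → R at (4,3/2); v=(-2,1)

Final position: (4,3/2)
Wall sequence: LTRLRLBR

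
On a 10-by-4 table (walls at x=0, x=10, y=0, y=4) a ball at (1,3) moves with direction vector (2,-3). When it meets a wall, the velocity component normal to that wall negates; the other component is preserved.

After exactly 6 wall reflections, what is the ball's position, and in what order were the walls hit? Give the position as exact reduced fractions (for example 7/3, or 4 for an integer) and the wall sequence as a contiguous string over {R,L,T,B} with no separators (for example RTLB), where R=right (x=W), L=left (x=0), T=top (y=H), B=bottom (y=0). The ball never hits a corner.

1. t=1 → B at (3,0); v=(2,3)
2. t=4/3 → T at (17/3,4); v=(2,-3)
3. t=4/3 → B at (25/3,0); v=(2,3)
4. t=5/6 → R at (10,5/2); v=(-2,3)
5. t=1/2 → T at (9,4); v=(-2,-3)
6. t=4/3 → B at (19/3,0); v=(-2,3)

Final position: (19/3,0)
Wall sequence: BTBRTB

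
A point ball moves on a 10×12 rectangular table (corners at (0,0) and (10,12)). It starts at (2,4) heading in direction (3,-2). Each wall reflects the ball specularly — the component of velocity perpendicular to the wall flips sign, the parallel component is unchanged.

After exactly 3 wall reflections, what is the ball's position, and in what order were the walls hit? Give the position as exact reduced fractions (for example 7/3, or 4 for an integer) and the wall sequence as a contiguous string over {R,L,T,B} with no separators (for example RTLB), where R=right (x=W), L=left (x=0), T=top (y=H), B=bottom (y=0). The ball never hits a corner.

Final position: (0,8)
Wall sequence: BRL

1. t=2 → B at (8,0); v=(3,2)
2. t=2/3 → R at (10,4/3); v=(-3,2)
3. t=10/3 → L at (0,8); v=(3,2)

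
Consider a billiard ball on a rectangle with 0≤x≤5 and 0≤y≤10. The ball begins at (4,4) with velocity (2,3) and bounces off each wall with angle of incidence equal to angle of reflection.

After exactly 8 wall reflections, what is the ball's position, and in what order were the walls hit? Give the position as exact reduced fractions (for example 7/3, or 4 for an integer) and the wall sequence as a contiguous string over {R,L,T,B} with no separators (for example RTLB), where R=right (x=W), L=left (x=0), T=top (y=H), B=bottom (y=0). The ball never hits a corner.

1. t=1/2 → R at (5,11/2); v=(-2,3)
2. t=3/2 → T at (2,10); v=(-2,-3)
3. t=1 → L at (0,7); v=(2,-3)
4. t=7/3 → B at (14/3,0); v=(2,3)
5. t=1/6 → R at (5,1/2); v=(-2,3)
6. t=5/2 → L at (0,8); v=(2,3)
7. t=2/3 → T at (4/3,10); v=(2,-3)
8. t=11/6 → R at (5,9/2); v=(-2,-3)

Final position: (5,9/2)
Wall sequence: RTLBRLTR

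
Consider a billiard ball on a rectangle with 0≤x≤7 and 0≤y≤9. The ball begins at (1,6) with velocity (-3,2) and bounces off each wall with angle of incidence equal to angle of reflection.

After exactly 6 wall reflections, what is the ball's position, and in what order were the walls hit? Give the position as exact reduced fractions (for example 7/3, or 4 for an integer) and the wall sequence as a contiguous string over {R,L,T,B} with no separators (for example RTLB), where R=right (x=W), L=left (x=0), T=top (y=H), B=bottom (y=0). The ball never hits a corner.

1. t=1/3 → L at (0,20/3); v=(3,2)
2. t=7/6 → T at (7/2,9); v=(3,-2)
3. t=7/6 → R at (7,20/3); v=(-3,-2)
4. t=7/3 → L at (0,2); v=(3,-2)
5. t=1 → B at (3,0); v=(3,2)
6. t=4/3 → R at (7,8/3); v=(-3,2)

Final position: (7,8/3)
Wall sequence: LTRLBR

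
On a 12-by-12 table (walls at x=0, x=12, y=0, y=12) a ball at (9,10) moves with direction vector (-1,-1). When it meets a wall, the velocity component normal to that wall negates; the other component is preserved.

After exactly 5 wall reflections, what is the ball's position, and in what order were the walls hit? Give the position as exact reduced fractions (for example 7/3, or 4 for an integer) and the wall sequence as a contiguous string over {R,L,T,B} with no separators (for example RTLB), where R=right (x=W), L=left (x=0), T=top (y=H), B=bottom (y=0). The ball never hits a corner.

Final position: (0,1)
Wall sequence: LBRTL

1. t=9 → L at (0,1); v=(1,-1)
2. t=1 → B at (1,0); v=(1,1)
3. t=11 → R at (12,11); v=(-1,1)
4. t=1 → T at (11,12); v=(-1,-1)
5. t=11 → L at (0,1); v=(1,-1)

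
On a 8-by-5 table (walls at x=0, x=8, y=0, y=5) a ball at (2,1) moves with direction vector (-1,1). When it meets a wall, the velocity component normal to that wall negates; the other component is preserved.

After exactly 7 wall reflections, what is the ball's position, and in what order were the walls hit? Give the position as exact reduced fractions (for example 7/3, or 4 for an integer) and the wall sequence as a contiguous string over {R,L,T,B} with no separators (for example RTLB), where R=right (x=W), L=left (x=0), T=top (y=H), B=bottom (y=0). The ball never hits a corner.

1. t=2 → L at (0,3); v=(1,1)
2. t=2 → T at (2,5); v=(1,-1)
3. t=5 → B at (7,0); v=(1,1)
4. t=1 → R at (8,1); v=(-1,1)
5. t=4 → T at (4,5); v=(-1,-1)
6. t=4 → L at (0,1); v=(1,-1)
7. t=1 → B at (1,0); v=(1,1)

Final position: (1,0)
Wall sequence: LTBRTLB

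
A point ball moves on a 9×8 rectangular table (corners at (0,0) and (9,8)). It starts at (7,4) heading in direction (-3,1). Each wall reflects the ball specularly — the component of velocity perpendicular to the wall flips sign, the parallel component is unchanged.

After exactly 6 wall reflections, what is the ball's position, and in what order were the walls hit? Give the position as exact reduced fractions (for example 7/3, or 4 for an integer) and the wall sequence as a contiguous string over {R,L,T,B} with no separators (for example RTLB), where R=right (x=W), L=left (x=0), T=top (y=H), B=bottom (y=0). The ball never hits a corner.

Final position: (7,0)
Wall sequence: LTRLRB

1. t=7/3 → L at (0,19/3); v=(3,1)
2. t=5/3 → T at (5,8); v=(3,-1)
3. t=4/3 → R at (9,20/3); v=(-3,-1)
4. t=3 → L at (0,11/3); v=(3,-1)
5. t=3 → R at (9,2/3); v=(-3,-1)
6. t=2/3 → B at (7,0); v=(-3,1)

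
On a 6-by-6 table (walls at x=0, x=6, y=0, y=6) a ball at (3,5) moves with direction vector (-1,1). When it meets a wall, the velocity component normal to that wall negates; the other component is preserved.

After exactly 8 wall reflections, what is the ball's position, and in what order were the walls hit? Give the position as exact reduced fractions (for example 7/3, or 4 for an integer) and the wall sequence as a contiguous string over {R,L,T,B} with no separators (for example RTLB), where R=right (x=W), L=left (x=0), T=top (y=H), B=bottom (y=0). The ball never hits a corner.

1. t=1 → T at (2,6); v=(-1,-1)
2. t=2 → L at (0,4); v=(1,-1)
3. t=4 → B at (4,0); v=(1,1)
4. t=2 → R at (6,2); v=(-1,1)
5. t=4 → T at (2,6); v=(-1,-1)
6. t=2 → L at (0,4); v=(1,-1)
7. t=4 → B at (4,0); v=(1,1)
8. t=2 → R at (6,2); v=(-1,1)

Final position: (6,2)
Wall sequence: TLBRTLBR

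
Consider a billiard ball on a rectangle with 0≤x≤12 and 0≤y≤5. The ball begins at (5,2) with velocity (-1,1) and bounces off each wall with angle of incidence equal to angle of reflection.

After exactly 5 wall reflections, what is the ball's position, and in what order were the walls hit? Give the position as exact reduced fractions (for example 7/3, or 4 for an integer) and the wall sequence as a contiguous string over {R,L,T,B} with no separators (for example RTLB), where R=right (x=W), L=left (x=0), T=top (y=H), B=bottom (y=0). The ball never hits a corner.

1. t=3 → T at (2,5); v=(-1,-1)
2. t=2 → L at (0,3); v=(1,-1)
3. t=3 → B at (3,0); v=(1,1)
4. t=5 → T at (8,5); v=(1,-1)
5. t=4 → R at (12,1); v=(-1,-1)

Final position: (12,1)
Wall sequence: TLBTR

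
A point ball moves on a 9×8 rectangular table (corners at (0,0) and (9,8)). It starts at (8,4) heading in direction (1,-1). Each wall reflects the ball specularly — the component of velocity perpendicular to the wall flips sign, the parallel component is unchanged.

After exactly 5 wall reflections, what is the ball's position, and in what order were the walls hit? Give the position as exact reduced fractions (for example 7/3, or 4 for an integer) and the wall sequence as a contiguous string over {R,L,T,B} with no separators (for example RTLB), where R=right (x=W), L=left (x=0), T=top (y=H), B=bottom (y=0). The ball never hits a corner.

1. t=1 → R at (9,3); v=(-1,-1)
2. t=3 → B at (6,0); v=(-1,1)
3. t=6 → L at (0,6); v=(1,1)
4. t=2 → T at (2,8); v=(1,-1)
5. t=7 → R at (9,1); v=(-1,-1)

Final position: (9,1)
Wall sequence: RBLTR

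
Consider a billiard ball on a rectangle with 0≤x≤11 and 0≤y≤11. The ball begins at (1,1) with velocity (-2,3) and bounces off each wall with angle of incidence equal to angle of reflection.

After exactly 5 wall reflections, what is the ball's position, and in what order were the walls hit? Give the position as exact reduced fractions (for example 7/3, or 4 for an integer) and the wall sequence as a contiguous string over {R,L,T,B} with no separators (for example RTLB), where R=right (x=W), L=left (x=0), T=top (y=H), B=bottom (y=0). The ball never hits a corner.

1. t=1/2 → L at (0,5/2); v=(2,3)
2. t=17/6 → T at (17/3,11); v=(2,-3)
3. t=8/3 → R at (11,3); v=(-2,-3)
4. t=1 → B at (9,0); v=(-2,3)
5. t=11/3 → T at (5/3,11); v=(-2,-3)

Final position: (5/3,11)
Wall sequence: LTRBT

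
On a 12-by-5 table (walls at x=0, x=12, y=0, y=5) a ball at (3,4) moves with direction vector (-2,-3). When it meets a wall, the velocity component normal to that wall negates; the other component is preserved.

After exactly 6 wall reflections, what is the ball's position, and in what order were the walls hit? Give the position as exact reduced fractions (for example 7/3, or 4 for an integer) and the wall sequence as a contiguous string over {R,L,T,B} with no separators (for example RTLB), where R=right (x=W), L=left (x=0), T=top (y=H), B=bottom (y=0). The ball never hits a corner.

1. t=4/3 → B at (1/3,0); v=(-2,3)
2. t=1/6 → L at (0,1/2); v=(2,3)
3. t=3/2 → T at (3,5); v=(2,-3)
4. t=5/3 → B at (19/3,0); v=(2,3)
5. t=5/3 → T at (29/3,5); v=(2,-3)
6. t=7/6 → R at (12,3/2); v=(-2,-3)

Final position: (12,3/2)
Wall sequence: BLTBTR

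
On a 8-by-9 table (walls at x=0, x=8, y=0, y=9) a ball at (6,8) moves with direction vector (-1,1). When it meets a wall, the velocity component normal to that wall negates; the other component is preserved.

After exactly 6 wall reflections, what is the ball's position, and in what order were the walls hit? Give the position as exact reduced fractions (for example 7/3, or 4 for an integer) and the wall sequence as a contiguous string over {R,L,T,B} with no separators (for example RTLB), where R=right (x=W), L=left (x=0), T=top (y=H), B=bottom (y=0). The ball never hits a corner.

1. t=1 → T at (5,9); v=(-1,-1)
2. t=5 → L at (0,4); v=(1,-1)
3. t=4 → B at (4,0); v=(1,1)
4. t=4 → R at (8,4); v=(-1,1)
5. t=5 → T at (3,9); v=(-1,-1)
6. t=3 → L at (0,6); v=(1,-1)

Final position: (0,6)
Wall sequence: TLBRTL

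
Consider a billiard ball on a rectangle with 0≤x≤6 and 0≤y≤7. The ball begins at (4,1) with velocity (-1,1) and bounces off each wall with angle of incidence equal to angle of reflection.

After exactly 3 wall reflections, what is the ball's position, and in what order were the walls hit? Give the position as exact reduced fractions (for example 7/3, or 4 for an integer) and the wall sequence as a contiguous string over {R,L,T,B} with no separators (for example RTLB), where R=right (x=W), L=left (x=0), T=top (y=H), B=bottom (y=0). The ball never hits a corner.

Final position: (6,3)
Wall sequence: LTR

1. t=4 → L at (0,5); v=(1,1)
2. t=2 → T at (2,7); v=(1,-1)
3. t=4 → R at (6,3); v=(-1,-1)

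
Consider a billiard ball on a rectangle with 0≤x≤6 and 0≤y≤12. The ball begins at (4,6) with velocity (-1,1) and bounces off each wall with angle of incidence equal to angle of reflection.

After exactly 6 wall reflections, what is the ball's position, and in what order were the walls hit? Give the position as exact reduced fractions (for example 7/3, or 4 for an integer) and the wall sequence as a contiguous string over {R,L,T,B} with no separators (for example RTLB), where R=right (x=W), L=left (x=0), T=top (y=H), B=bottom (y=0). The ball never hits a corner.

1. t=4 → L at (0,10); v=(1,1)
2. t=2 → T at (2,12); v=(1,-1)
3. t=4 → R at (6,8); v=(-1,-1)
4. t=6 → L at (0,2); v=(1,-1)
5. t=2 → B at (2,0); v=(1,1)
6. t=4 → R at (6,4); v=(-1,1)

Final position: (6,4)
Wall sequence: LTRLBR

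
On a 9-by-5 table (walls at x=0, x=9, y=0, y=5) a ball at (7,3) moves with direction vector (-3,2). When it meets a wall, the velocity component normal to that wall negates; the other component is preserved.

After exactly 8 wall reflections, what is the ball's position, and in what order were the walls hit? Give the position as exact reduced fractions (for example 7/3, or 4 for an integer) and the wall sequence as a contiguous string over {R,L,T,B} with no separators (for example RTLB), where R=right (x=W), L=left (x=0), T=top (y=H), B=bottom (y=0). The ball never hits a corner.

Final position: (8,5)
Wall sequence: TLBRTLBT

1. t=1 → T at (4,5); v=(-3,-2)
2. t=4/3 → L at (0,7/3); v=(3,-2)
3. t=7/6 → B at (7/2,0); v=(3,2)
4. t=11/6 → R at (9,11/3); v=(-3,2)
5. t=2/3 → T at (7,5); v=(-3,-2)
6. t=7/3 → L at (0,1/3); v=(3,-2)
7. t=1/6 → B at (1/2,0); v=(3,2)
8. t=5/2 → T at (8,5); v=(3,-2)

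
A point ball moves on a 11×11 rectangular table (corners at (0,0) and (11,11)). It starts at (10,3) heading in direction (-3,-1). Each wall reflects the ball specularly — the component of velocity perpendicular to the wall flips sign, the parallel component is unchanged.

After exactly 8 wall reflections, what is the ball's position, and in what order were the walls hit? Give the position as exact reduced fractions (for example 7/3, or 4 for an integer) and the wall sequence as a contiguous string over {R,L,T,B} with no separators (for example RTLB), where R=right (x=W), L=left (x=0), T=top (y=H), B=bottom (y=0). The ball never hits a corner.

1. t=3 → B at (1,0); v=(-3,1)
2. t=1/3 → L at (0,1/3); v=(3,1)
3. t=11/3 → R at (11,4); v=(-3,1)
4. t=11/3 → L at (0,23/3); v=(3,1)
5. t=10/3 → T at (10,11); v=(3,-1)
6. t=1/3 → R at (11,32/3); v=(-3,-1)
7. t=11/3 → L at (0,7); v=(3,-1)
8. t=11/3 → R at (11,10/3); v=(-3,-1)

Final position: (11,10/3)
Wall sequence: BLRLTRLR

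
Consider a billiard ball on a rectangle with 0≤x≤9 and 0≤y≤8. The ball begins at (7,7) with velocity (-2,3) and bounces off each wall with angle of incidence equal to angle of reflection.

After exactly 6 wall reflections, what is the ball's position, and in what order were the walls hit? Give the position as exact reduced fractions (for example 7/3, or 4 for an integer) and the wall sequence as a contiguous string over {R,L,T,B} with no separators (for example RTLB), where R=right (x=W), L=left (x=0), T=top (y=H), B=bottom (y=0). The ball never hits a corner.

1. t=1/3 → T at (19/3,8); v=(-2,-3)
2. t=8/3 → B at (1,0); v=(-2,3)
3. t=1/2 → L at (0,3/2); v=(2,3)
4. t=13/6 → T at (13/3,8); v=(2,-3)
5. t=7/3 → R at (9,1); v=(-2,-3)
6. t=1/3 → B at (25/3,0); v=(-2,3)

Final position: (25/3,0)
Wall sequence: TBLTRB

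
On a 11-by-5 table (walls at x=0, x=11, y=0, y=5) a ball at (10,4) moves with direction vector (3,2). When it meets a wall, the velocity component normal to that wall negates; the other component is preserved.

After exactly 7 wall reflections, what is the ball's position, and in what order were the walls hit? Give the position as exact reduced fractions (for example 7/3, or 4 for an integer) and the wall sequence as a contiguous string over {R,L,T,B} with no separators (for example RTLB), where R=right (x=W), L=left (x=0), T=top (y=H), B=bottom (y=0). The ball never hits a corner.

1. t=1/3 → R at (11,14/3); v=(-3,2)
2. t=1/6 → T at (21/2,5); v=(-3,-2)
3. t=5/2 → B at (3,0); v=(-3,2)
4. t=1 → L at (0,2); v=(3,2)
5. t=3/2 → T at (9/2,5); v=(3,-2)
6. t=13/6 → R at (11,2/3); v=(-3,-2)
7. t=1/3 → B at (10,0); v=(-3,2)

Final position: (10,0)
Wall sequence: RTBLTRB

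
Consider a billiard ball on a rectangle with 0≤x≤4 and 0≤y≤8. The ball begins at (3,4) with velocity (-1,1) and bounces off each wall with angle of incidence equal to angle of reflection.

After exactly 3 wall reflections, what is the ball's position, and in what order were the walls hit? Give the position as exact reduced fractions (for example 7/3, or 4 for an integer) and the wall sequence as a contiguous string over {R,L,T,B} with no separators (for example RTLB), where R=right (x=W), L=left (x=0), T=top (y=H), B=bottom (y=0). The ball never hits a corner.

1. t=3 → L at (0,7); v=(1,1)
2. t=1 → T at (1,8); v=(1,-1)
3. t=3 → R at (4,5); v=(-1,-1)

Final position: (4,5)
Wall sequence: LTR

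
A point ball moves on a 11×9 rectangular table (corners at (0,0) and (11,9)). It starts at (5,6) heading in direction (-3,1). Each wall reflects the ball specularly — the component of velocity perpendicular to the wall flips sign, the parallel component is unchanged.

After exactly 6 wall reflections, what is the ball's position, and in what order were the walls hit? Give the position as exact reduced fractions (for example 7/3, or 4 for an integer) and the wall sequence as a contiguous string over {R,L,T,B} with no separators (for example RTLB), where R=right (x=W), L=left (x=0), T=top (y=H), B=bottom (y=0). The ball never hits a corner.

Final position: (11,2/3)
Wall sequence: LTRLBR

1. t=5/3 → L at (0,23/3); v=(3,1)
2. t=4/3 → T at (4,9); v=(3,-1)
3. t=7/3 → R at (11,20/3); v=(-3,-1)
4. t=11/3 → L at (0,3); v=(3,-1)
5. t=3 → B at (9,0); v=(3,1)
6. t=2/3 → R at (11,2/3); v=(-3,1)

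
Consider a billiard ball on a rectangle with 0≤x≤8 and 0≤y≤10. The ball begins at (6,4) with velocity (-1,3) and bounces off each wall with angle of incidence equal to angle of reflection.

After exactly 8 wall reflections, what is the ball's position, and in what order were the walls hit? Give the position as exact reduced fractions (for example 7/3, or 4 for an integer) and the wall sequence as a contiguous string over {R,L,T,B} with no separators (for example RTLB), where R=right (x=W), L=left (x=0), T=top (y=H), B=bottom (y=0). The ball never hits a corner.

1. t=2 → T at (4,10); v=(-1,-3)
2. t=10/3 → B at (2/3,0); v=(-1,3)
3. t=2/3 → L at (0,2); v=(1,3)
4. t=8/3 → T at (8/3,10); v=(1,-3)
5. t=10/3 → B at (6,0); v=(1,3)
6. t=2 → R at (8,6); v=(-1,3)
7. t=4/3 → T at (20/3,10); v=(-1,-3)
8. t=10/3 → B at (10/3,0); v=(-1,3)

Final position: (10/3,0)
Wall sequence: TBLTBRTB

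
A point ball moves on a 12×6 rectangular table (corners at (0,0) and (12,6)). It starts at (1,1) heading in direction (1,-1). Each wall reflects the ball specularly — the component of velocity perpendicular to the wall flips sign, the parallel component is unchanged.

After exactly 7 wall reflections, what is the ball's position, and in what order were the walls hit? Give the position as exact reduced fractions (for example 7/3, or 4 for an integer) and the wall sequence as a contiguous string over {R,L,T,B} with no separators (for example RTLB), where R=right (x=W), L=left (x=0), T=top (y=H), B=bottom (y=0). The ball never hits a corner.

Final position: (2,0)
Wall sequence: BTRBTLB

1. t=1 → B at (2,0); v=(1,1)
2. t=6 → T at (8,6); v=(1,-1)
3. t=4 → R at (12,2); v=(-1,-1)
4. t=2 → B at (10,0); v=(-1,1)
5. t=6 → T at (4,6); v=(-1,-1)
6. t=4 → L at (0,2); v=(1,-1)
7. t=2 → B at (2,0); v=(1,1)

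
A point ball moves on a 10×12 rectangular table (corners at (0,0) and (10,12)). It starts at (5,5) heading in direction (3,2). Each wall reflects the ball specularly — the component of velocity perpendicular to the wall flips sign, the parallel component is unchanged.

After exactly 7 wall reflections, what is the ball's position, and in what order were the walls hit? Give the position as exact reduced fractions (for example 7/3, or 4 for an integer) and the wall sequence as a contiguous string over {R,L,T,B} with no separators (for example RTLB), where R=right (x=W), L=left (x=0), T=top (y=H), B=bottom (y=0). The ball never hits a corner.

1. t=5/3 → R at (10,25/3); v=(-3,2)
2. t=11/6 → T at (9/2,12); v=(-3,-2)
3. t=3/2 → L at (0,9); v=(3,-2)
4. t=10/3 → R at (10,7/3); v=(-3,-2)
5. t=7/6 → B at (13/2,0); v=(-3,2)
6. t=13/6 → L at (0,13/3); v=(3,2)
7. t=10/3 → R at (10,11); v=(-3,2)

Final position: (10,11)
Wall sequence: RTLRBLR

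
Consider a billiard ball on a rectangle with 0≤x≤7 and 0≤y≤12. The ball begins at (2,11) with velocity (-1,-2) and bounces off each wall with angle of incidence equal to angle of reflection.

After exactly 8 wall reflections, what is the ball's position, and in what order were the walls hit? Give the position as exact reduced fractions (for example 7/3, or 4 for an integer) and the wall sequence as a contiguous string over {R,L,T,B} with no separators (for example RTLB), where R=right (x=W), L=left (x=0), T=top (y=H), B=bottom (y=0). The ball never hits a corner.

Final position: (13/2,12)
Wall sequence: LBRTLBRT

1. t=2 → L at (0,7); v=(1,-2)
2. t=7/2 → B at (7/2,0); v=(1,2)
3. t=7/2 → R at (7,7); v=(-1,2)
4. t=5/2 → T at (9/2,12); v=(-1,-2)
5. t=9/2 → L at (0,3); v=(1,-2)
6. t=3/2 → B at (3/2,0); v=(1,2)
7. t=11/2 → R at (7,11); v=(-1,2)
8. t=1/2 → T at (13/2,12); v=(-1,-2)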